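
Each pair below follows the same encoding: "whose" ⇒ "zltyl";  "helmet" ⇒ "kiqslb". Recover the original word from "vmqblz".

In whose: w→z is +3, h→l is +4, o→t is +5, s→y is +6 — the shift increases by 1 each position. The shift increases by 1 at each position, starting from +3: 3, 4, 5, ….
Undoing it on vmqblz: v−3=s, m−4=i, q−5=l, b−6=v, l−7=e, z−8=r.

silver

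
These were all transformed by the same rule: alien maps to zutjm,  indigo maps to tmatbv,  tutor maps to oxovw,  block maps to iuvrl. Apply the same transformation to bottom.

ivoovd

a(0)→z(25) and l(11)→u(20) fit y≡9x+25 (mod 26); the inverse of 9 mod 26 is 3. Treating letters as 0–25, the rule is x ↦ 9x + 25 (mod 26).
Applying it to bottom: b(1)→9·1+25≡8=i; o(14)→9·14+25≡21=v; t(19)→9·19+25≡14=o; t(19)→9·19+25≡14=o; o(14)→9·14+25≡21=v; m(12)→9·12+25≡3=d (all mod 26).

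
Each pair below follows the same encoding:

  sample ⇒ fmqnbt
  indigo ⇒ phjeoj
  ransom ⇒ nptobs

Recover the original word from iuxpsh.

growth

The word is reversed, then every letter is shifted forward by 1.
Reversing it on iuxpsh: shift back: i−1=h, u−1=t, x−1=w, p−1=o, s−1=r, h−1=g → htworg; then reverse → growth.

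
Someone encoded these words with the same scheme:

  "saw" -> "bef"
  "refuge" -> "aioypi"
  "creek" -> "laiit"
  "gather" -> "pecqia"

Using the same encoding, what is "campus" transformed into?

levyyb

Two shifts are in play — +4 for a/e/i/o/u, +9 for every other letter.
For campus: c(cons)+9=l, a(vowel)+4=e, m(cons)+9=v, p(cons)+9=y, u(vowel)+4=y, s(cons)+9=b.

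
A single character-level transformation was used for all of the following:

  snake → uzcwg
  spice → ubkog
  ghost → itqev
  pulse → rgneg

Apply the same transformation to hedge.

jqfsg

Shifts by position in snake: pos 0: s→u (+2), pos 1: n→z (+12), pos 2: a→c (+2), pos 3: k→w (+12) — repeating every 2. The shifts repeat in a cycle of length 2: positions 0,1,… shift by +2, +12, then the pattern repeats.
For hedge: h+2=j, e+12=q, d+2=f, g+12=s, e+2=g.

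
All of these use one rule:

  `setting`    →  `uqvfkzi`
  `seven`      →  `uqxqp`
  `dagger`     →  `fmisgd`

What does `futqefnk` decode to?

directly

Shifts by position in setting: pos 0: s→u (+2), pos 1: e→q (+12), pos 2: t→v (+2), pos 3: t→f (+12) — repeating every 2. The shifts repeat in a cycle of length 2: positions 0,1,… shift by +2, +12, then the pattern repeats.
Decoding futqefnk: f−2=d, u−12=i, t−2=r, q−12=e, e−2=c, f−12=t, n−2=l, k−12=y.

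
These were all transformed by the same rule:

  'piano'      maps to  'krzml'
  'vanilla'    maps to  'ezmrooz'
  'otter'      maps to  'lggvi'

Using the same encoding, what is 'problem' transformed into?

Each pair mirrors across the alphabet (p↔k, i↔r, a↔z): positions sum to 25. This is the alphabet-reversal cipher (Atbash): a becomes z, b becomes y, etc.
On problem: p↔k, r↔i, o↔l, b↔y, l↔o, e↔v, m↔n.

kilyovn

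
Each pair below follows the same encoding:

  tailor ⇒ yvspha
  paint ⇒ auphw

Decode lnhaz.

stage

The output letters match the input read backwards, each shifted +7: tailor reversed is roliat. The word is reversed, then every letter is shifted forward by 7.
Decoding lnhaz: shift back: l−7=e, n−7=g, h−7=a, a−7=t, z−7=s → egats; then reverse → stage.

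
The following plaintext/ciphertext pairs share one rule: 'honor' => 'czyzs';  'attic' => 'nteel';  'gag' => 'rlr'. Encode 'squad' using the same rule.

The output letters match the input read backwards, each shifted +11: honor reversed is ronoh. Read the word backwards and shift each letter +11.
Applying it to squad: reverse → dauqs; then shift: d+11=o, a+11=l, u+11=f, q+11=b, s+11=d.

olfbd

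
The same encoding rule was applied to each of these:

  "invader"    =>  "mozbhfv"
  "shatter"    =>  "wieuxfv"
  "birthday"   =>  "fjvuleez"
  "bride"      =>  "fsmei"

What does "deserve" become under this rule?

Shifts by position in invader: pos 0: i→m (+4), pos 1: n→o (+1), pos 2: v→z (+4), pos 3: a→b (+1) — repeating every 2. The shifts repeat in a cycle of length 2: positions 0,1,… shift by +4, +1, then the pattern repeats.
For deserve: d+4=h, e+1=f, s+4=w, e+1=f, r+4=v, v+1=w, e+4=i.

hfwfvwi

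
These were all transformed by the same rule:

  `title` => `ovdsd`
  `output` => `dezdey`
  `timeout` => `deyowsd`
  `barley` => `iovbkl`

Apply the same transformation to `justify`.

The output letters match the input read backwards, each shifted +10: title reversed is eltit. The word is reversed, then every letter is shifted forward by 10.
Applying it to justify: reverse → yfitsuj; then shift: y+10=i, f+10=p, i+10=s, t+10=d, s+10=c, u+10=e, j+10=t.

ipsdcet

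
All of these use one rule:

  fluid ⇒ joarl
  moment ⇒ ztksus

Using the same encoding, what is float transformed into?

The output letters match the input read backwards, each shifted +6: fluid reversed is diulf. The word is reversed, then every letter is shifted forward by 6.
For float: reverse → taolf; then shift: t+6=z, a+6=g, o+6=u, l+6=r, f+6=l.

zgurl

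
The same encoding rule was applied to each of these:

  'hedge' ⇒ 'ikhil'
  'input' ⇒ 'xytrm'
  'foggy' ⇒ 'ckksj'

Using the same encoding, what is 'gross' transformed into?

wwsvk

The output letters match the input read backwards, each shifted +4: hedge reversed is egdeh. The word is reversed, then every letter is shifted forward by 4.
On gross: reverse → ssorg; then shift: s+4=w, s+4=w, o+4=s, r+4=v, g+4=k.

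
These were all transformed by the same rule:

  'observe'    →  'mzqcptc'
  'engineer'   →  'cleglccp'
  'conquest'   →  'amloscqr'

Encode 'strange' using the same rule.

Compare letters: o→m is +24, b→z is +24, s→q is +24 — a constant shift. This is a Caesar cipher with shift 24.
On strange: s+24=q, t+24=r, r+24=p, a+24=y, n+24=l, g+24=e, e+24=c.

qrpylec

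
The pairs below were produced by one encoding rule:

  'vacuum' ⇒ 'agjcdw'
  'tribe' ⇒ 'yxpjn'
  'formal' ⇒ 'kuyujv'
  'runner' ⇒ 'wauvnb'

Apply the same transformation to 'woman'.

butiw

The shift increases by 1 at each position, starting from +5: 5, 6, 7, ….
Applying it to woman: w+5=b, o+6=u, m+7=t, a+8=i, n+9=w.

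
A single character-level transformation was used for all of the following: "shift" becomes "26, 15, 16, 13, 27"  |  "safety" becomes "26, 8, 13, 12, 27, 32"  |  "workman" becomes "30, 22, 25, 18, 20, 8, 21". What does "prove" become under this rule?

23, 25, 22, 29, 12

s is letter #19 and maps to 26: an offset of 7. Each letter is replaced by its alphabet position (a=1..z=26) + 7.
Applying it to prove: p=16→23, r=18→25, o=15→22, v=22→29, e=5→12.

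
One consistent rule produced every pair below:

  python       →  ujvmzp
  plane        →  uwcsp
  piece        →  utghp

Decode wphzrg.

refuge

Shifts by position in python: pos 0: p→u (+5), pos 1: y→j (+11), pos 2: t→v (+2), pos 3: h→m (+5), pos 4: o→z (+11), pos 5: n→p (+2) — repeating every 3. It's a Vigenère-style cipher with numeric key [5,11,2]: position i shifts by key[i mod 3].
Decoding wphzrg: w−5=r, p−11=e, h−2=f, z−5=u, r−11=g, g−2=e.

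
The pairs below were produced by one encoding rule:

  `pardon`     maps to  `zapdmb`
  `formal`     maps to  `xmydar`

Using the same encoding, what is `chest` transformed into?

feqto

Two steps: reverse the string, then apply a Caesar shift of +12.
On chest: reverse → tsehc; then shift: t+12=f, s+12=e, e+12=q, h+12=t, c+12=o.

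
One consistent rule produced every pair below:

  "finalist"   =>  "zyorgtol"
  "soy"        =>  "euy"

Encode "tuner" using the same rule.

The output letters match the input read backwards, each shifted +6: finalist reversed is tsilanif. Read the word backwards and shift each letter +6.
On tuner: reverse → renut; then shift: r+6=x, e+6=k, n+6=t, u+6=a, t+6=z.

xktaz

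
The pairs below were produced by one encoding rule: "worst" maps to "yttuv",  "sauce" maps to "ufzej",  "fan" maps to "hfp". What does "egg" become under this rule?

jii

The shift depends on letter class: consonant w→y is +2, but vowel o→t is +5. Two shifts are in play — +5 for a/e/i/o/u, +2 for every other letter.
On egg: e(vowel)+5=j, g(cons)+2=i, g(cons)+2=i.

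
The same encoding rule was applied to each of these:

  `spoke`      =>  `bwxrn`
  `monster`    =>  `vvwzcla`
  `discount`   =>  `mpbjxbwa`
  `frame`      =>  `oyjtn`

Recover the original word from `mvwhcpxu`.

Shifts by position in spoke: pos 0: s→b (+9), pos 1: p→w (+7), pos 2: o→x (+9), pos 3: k→r (+7) — repeating every 2. A repeating key of period 2 is used — shifts +9, +7 over and over.
Decoding mvwhcpxu: m−9=d, v−7=o, w−9=n, h−7=a, c−9=t, p−7=i, x−9=o, u−7=n.

donation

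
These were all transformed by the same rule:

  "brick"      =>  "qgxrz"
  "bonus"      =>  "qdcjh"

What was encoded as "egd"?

pro

Compare letters: b→q is +15, r→g is +15, i→x is +15 — a constant shift. It's a constant shift of +15 (ROT15).
Decoding egd: e−15=p, g−15=r, d−15=o.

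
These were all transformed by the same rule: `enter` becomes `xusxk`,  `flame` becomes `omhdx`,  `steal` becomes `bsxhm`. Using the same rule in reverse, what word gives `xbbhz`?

e(4)→x(23) and n(13)→u(20) fit y≡17x+7 (mod 26); the inverse of 17 mod 26 is 23. Treating letters as 0–25, the rule is x ↦ 17x + 7 (mod 26).
Reversing it on xbbhz: x(23)→23·(23−7)≡4=e; b(1)→23·(1−7)≡18=s; b(1)→23·(1−7)≡18=s; h(7)→23·(7−7)≡0=a; z(25)→23·(25−7)≡24=y (all mod 26).

essay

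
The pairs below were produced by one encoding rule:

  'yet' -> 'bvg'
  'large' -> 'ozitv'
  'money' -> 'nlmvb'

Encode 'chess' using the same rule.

Letters are reflected about the middle of the alphabet (position → 25−position): Atbash.
On chess: c↔x, h↔s, e↔v, s↔h, s↔h.

xsvhh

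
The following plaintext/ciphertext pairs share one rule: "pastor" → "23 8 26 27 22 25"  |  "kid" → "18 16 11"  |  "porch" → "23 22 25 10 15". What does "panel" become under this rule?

23 8 21 12 19

p is letter #16 and maps to 23: an offset of 7. Letters become their 1-based position plus 7 (so a→8, b→9, …).
On panel: p=16→23, a=1→8, n=14→21, e=5→12, l=12→19.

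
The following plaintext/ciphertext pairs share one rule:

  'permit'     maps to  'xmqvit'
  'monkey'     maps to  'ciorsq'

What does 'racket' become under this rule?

xiogev

The output letters match the input read backwards, each shifted +4: permit reversed is timrep. The word is reversed, then every letter is shifted forward by 4.
On racket: reverse → tekcar; then shift: t+4=x, e+4=i, k+4=o, c+4=g, a+4=e, r+4=v.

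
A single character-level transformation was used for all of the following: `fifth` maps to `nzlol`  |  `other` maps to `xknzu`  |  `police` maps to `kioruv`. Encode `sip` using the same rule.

voy

The output letters match the input read backwards, each shifted +6: fifth reversed is htfif. Two steps: reverse the string, then apply a Caesar shift of +6.
Applying it to sip: reverse → pis; then shift: p+6=v, i+6=o, s+6=y.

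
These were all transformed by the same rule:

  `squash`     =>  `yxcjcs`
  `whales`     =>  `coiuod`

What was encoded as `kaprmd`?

Letter i (0-indexed) is shifted by i+6, so successive shifts are 6, 7, 8, ….
Undoing it on kaprmd: k−6=e, a−7=t, p−8=h, r−9=i, m−10=c, d−11=s.

ethics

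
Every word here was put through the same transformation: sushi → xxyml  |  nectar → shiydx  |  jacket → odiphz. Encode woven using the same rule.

brbjq

Shifts by position in sushi: pos 0: s→x (+5), pos 1: u→x (+3), pos 2: s→y (+6), pos 3: h→m (+5), pos 4: i→l (+3) — repeating every 3. A repeating key of period 3 is used — shifts +5, +3, +6 over and over.
On woven: w+5=b, o+3=r, v+6=b, e+5=j, n+3=q.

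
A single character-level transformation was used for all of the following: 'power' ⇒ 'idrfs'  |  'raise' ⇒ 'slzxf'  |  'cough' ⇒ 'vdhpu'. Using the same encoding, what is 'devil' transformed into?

afmzo

p(15)→i(8) and o(14)→d(3) fit y≡5x+11 (mod 26); the inverse of 5 mod 26 is 21. This is an affine cipher: with a=0,…,z=25, each position x becomes (5x+11) mod 26.
Applying it to devil: d(3)→5·3+11≡0=a; e(4)→5·4+11≡5=f; v(21)→5·21+11≡12=m; i(8)→5·8+11≡25=z; l(11)→5·11+11≡14=o (all mod 26).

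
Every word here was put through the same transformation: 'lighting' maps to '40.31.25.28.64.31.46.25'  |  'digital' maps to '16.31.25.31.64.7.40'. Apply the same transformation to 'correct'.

l(#12)→40 and i(#9)→31: differences scale by 3, so n = 3·pos + 4. Each letter becomes 3×(its alphabet position, a=1..z=26) + 4.
Applying it to correct: c=3→13, o=15→49, r=18→58, r=18→58, e=5→19, c=3→13, t=20→64.

13.49.58.58.19.13.64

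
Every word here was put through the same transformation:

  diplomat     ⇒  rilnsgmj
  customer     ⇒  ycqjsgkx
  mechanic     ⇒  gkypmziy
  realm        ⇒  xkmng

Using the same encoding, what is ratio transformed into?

d(3)→r(17) and i(8)→i(8) fit y≡19x+12 (mod 26); the inverse of 19 mod 26 is 11. This is an affine cipher: with a=0,…,z=25, each position x becomes (19x+12) mod 26.
For ratio: r(17)→19·17+12≡23=x; a(0)→19·0+12≡12=m; t(19)→19·19+12≡9=j; i(8)→19·8+12≡8=i; o(14)→19·14+12≡18=s (all mod 26).

xmjis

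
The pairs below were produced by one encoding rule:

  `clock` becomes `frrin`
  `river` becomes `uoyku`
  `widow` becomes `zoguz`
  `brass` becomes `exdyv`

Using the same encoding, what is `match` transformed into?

A repeating key of period 2 is used — shifts +3, +6 over and over.
Applying it to match: m+3=p, a+6=g, t+3=w, c+6=i, h+3=k.

pgwik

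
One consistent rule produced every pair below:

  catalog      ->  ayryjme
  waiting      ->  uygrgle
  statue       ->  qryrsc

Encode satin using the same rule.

Every letter moves 24 places later in the alphabet, wrapping around z→a.
On satin: s+24=q, a+24=y, t+24=r, i+24=g, n+24=l.

qyrgl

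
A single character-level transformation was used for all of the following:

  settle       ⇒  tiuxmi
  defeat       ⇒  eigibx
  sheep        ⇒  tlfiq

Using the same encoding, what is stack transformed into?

txbgl

Shifts by position in settle: pos 0: s→t (+1), pos 1: e→i (+4), pos 2: t→u (+1), pos 3: t→x (+4) — repeating every 2. It's a Vigenère-style cipher with numeric key [1,4]: position i shifts by key[i mod 2].
On stack: s+1=t, t+4=x, a+1=b, c+4=g, k+1=l.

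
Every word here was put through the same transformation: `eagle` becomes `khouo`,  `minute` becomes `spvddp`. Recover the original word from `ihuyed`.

The shift increases by 1 at each position, starting from +6: 6, 7, 8, ….
Decoding ihuyed: i−6=c, h−7=a, u−8=m, y−9=p, e−10=u, d−11=s.

campus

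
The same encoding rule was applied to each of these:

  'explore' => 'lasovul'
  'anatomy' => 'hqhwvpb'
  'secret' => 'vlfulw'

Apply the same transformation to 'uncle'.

bqfol

The shift depends on letter class: consonant x→a is +3, but vowel e→l is +7. Two shifts are in play — +7 for a/e/i/o/u, +3 for every other letter.
On uncle: u(vowel)+7=b, n(cons)+3=q, c(cons)+3=f, l(cons)+3=o, e(vowel)+7=l.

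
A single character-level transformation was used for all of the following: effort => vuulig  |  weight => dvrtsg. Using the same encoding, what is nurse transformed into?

mfihv

This is the alphabet-reversal cipher (Atbash): a becomes z, b becomes y, etc.
Applying it to nurse: n↔m, u↔f, r↔i, s↔h, e↔v.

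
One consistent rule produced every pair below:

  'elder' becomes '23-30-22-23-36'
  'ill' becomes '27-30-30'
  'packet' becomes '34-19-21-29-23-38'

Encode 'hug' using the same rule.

26-39-25

e is letter #5 and maps to 23: an offset of 18. The number is (letter's place in the alphabet, a=1) + 18.
For hug: h=8→26, u=21→39, g=7→25.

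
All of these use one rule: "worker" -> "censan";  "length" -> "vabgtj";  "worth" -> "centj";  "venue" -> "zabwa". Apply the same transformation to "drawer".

xnocan

w(22)→c(2) and o(14)→e(4) fit y≡3x+14 (mod 26); the inverse of 3 mod 26 is 9. Treating letters as 0–25, the rule is x ↦ 3x + 14 (mod 26).
Applying it to drawer: d(3)→3·3+14≡23=x; r(17)→3·17+14≡13=n; a(0)→3·0+14≡14=o; w(22)→3·22+14≡2=c; e(4)→3·4+14≡0=a; r(17)→3·17+14≡13=n (all mod 26).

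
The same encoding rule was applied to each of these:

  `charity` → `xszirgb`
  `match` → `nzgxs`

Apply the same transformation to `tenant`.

gvmzmg

Each pair mirrors across the alphabet (c↔x, h↔s, a↔z): positions sum to 25. Each letter is replaced by its mirror in the alphabet: a↔z, b↔y, c↔x, and so on (the Atbash cipher).
Applying it to tenant: t↔g, e↔v, n↔m, a↔z, n↔m, t↔g.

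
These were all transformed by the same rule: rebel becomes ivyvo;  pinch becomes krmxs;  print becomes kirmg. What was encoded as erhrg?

visit

This is the alphabet-reversal cipher (Atbash): a becomes z, b becomes y, etc.
Undoing it on erhrg: e↔v, r↔i, h↔s, r↔i, g↔t.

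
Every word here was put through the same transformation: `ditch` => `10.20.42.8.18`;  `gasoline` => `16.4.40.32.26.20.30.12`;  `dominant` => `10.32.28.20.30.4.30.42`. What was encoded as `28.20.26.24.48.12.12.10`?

milkweed

With a=1..z=26, the number is 2·pos + 2.
Decoding 28.20.26.24.48.12.12.10: 28→(28−2)÷2=13=m, 20→(20−2)÷2=9=i, 26→(26−2)÷2=12=l, 24→(24−2)÷2=11=k, 48→(48−2)÷2=23=w, 12→(12−2)÷2=5=e, 12→(12−2)÷2=5=e, 10→(10−2)÷2=4=d.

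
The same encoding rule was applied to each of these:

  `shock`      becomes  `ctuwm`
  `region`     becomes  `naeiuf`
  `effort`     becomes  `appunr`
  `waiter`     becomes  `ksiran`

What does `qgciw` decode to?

music

s(18)→c(2) and h(7)→t(19) fit y≡15x+18 (mod 26); the inverse of 15 mod 26 is 7. Treating letters as 0–25, the rule is x ↦ 15x + 18 (mod 26).
Undoing it on qgciw: q(16)→7·(16−18)≡12=m; g(6)→7·(6−18)≡20=u; c(2)→7·(2−18)≡18=s; i(8)→7·(8−18)≡8=i; w(22)→7·(22−18)≡2=c (all mod 26).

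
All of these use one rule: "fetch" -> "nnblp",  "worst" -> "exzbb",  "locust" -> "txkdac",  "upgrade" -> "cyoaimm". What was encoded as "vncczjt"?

neutral

Shifts by position in fetch: pos 0: f→n (+8), pos 1: e→n (+9), pos 2: t→b (+8), pos 3: c→l (+9) — repeating every 2. A repeating key of period 2 is used — shifts +8, +9 over and over.
Reversing it on vncczjt: v−8=n, n−9=e, c−8=u, c−9=t, z−8=r, j−9=a, t−8=l.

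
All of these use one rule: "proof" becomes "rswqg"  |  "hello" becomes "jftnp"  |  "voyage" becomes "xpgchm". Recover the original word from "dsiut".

It's a Vigenère-style cipher with numeric key [2,1,8]: position i shifts by key[i mod 3].
Decoding dsiut: d−2=b, s−1=r, i−8=a, u−2=s, t−1=s.

brass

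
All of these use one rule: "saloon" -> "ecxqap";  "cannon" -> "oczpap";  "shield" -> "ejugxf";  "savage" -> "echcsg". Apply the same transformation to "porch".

Shifts by position in saloon: pos 0: s→e (+12), pos 1: a→c (+2), pos 2: l→x (+12), pos 3: o→q (+2) — repeating every 2. The shifts repeat in a cycle of length 2: positions 0,1,… shift by +12, +2, then the pattern repeats.
Applying it to porch: p+12=b, o+2=q, r+12=d, c+2=e, h+12=t.

bqdet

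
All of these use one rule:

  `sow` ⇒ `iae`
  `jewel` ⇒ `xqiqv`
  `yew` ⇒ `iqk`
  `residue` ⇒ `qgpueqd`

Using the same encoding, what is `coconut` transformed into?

fgzaoao

The output letters match the input read backwards, each shifted +12: sow reversed is wos. Two steps: reverse the string, then apply a Caesar shift of +12.
For coconut: reverse → tunococ; then shift: t+12=f, u+12=g, n+12=z, o+12=a, c+12=o, o+12=a, c+12=o.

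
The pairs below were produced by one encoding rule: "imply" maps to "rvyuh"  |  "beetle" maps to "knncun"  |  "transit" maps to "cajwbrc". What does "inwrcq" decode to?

Compare letters: i→r is +9, m→v is +9, p→y is +9 — a constant shift. Every letter moves 9 places later in the alphabet, wrapping around z→a.
Reversing it on inwrcq: i−9=z, n−9=e, w−9=n, r−9=i, c−9=t, q−9=h.

zenith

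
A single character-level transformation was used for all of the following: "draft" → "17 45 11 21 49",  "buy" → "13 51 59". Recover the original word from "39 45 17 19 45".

With a=1..z=26, the number is 2·pos + 9.
Undoing it on 39 45 17 19 45: 39→(39−9)÷2=15=o, 45→(45−9)÷2=18=r, 17→(17−9)÷2=4=d, 19→(19−9)÷2=5=e, 45→(45−9)÷2=18=r.

order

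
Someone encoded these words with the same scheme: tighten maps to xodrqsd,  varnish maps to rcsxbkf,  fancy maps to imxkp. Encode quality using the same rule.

idsvkea

The output letters match the input read backwards, each shifted +10: tighten reversed is nethgit. Two steps: reverse the string, then apply a Caesar shift of +10.
On quality: reverse → ytilauq; then shift: y+10=i, t+10=d, i+10=s, l+10=v, a+10=k, u+10=e, q+10=a.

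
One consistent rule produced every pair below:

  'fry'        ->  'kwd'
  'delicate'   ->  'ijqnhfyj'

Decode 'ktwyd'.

forty

Compare letters: f→k is +5, r→w is +5, y→d is +5 — a constant shift. Every letter moves 5 places later in the alphabet, wrapping around z→a.
Undoing it on ktwyd: k−5=f, t−5=o, w−5=r, y−5=t, d−5=y.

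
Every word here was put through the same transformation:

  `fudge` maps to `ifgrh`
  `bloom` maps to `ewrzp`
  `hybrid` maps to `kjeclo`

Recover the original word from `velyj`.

sting

Shifts by position in fudge: pos 0: f→i (+3), pos 1: u→f (+11), pos 2: d→g (+3), pos 3: g→r (+11) — repeating every 2. The shifts repeat in a cycle of length 2: positions 0,1,… shift by +3, +11, then the pattern repeats.
Decoding velyj: v−3=s, e−11=t, l−3=i, y−11=n, j−3=g.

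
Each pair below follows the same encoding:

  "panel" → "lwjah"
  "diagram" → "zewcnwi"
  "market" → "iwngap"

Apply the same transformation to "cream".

This is a Caesar cipher with shift 22.
On cream: c+22=y, r+22=n, e+22=a, a+22=w, m+22=i.

ynawi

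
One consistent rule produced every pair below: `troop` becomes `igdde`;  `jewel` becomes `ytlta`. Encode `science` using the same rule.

hrxtcrt

This is a Caesar cipher with shift 15.
For science: s+15=h, c+15=r, i+15=x, e+15=t, n+15=c, c+15=r, e+15=t.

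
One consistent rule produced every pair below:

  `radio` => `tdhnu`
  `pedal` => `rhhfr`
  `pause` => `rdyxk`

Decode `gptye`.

In radio: r→t is +2, a→d is +3, d→h is +4, i→n is +5 — the shift increases by 1 each position. Each letter shifts forward by (position + 2), i.e. 2, 3, 4, … — the shift grows by one for each successive letter.
Reversing it on gptye: g−2=e, p−3=m, t−4=p, y−5=t, e−6=y.

empty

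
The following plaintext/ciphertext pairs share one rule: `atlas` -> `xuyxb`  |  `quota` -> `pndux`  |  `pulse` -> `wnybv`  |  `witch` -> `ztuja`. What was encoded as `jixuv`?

a(0)→x(23) and t(19)→u(20) fit y≡19x+23 (mod 26); the inverse of 19 mod 26 is 11. Treating letters as 0–25, the rule is x ↦ 19x + 23 (mod 26).
Decoding jixuv: j(9)→11·(9−23)≡2=c; i(8)→11·(8−23)≡17=r; x(23)→11·(23−23)≡0=a; u(20)→11·(20−23)≡19=t; v(21)→11·(21−23)≡4=e (all mod 26).

crate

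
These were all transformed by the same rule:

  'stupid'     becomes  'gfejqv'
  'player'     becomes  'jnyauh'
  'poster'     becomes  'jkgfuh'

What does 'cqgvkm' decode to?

wisdom

s(18)→g(6) and t(19)→f(5) fit y≡25x+24 (mod 26); the inverse of 25 mod 26 is 25. Treating letters as 0–25, the rule is x ↦ 25x + 24 (mod 26).
Reversing it on cqgvkm: c(2)→25·(2−24)≡22=w; q(16)→25·(16−24)≡8=i; g(6)→25·(6−24)≡18=s; v(21)→25·(21−24)≡3=d; k(10)→25·(10−24)≡14=o; m(12)→25·(12−24)≡12=m (all mod 26).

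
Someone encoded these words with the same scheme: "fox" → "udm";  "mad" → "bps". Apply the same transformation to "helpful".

Compare letters: f→u is +15, o→d is +15, x→m is +15 — a constant shift. It's a constant shift of +15 (ROT15).
For helpful: h+15=w, e+15=t, l+15=a, p+15=e, f+15=u, u+15=j, l+15=a.

wtaeuja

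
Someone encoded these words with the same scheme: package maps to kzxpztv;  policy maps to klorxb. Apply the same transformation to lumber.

This is the alphabet-reversal cipher (Atbash): a becomes z, b becomes y, etc.
Applying it to lumber: l↔o, u↔f, m↔n, b↔y, e↔v, r↔i.

ofnyvi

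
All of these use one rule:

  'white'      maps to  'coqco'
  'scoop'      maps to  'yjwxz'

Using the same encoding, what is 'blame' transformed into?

In white: w→c is +6, h→o is +7, i→q is +8, t→c is +9 — the shift increases by 1 each position. Each letter shifts forward by (position + 6), i.e. 6, 7, 8, … — the shift grows by one for each successive letter.
On blame: b+6=h, l+7=s, a+8=i, m+9=v, e+10=o.

hsivo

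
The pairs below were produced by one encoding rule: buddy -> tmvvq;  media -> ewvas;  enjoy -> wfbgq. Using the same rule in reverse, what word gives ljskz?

Compare letters: b→t is +18, u→m is +18, d→v is +18 — a constant shift. It's a constant shift of +18 (ROT18).
Undoing it on ljskz: l−18=t, j−18=r, s−18=a, k−18=s, z−18=h.

trash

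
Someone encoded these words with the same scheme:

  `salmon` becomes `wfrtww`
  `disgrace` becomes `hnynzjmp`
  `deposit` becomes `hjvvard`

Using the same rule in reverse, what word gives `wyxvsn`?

The shift increases by 1 at each position, starting from +4: 4, 5, 6, ….
Decoding wyxvsn: w−4=s, y−5=t, x−6=r, v−7=o, s−8=k, n−9=e.

stroke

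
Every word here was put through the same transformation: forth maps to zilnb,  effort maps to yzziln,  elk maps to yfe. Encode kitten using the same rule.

ecnnyh

Compare letters: f→z is +20, o→i is +20, r→l is +20 — a constant shift. This is a Caesar cipher with shift 20.
For kitten: k+20=e, i+20=c, t+20=n, t+20=n, e+20=y, n+20=h.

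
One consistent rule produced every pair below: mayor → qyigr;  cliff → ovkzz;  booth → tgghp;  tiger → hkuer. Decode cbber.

m(12)→q(16) and a(0)→y(24) fit y≡21x+24 (mod 26); the inverse of 21 mod 26 is 5. Each letter's alphabet position (a=0..z=25) is mapped through 21·x+24 mod 26 — an affine cipher.
Undoing it on cbber: c(2)→5·(2−24)≡20=u; b(1)→5·(1−24)≡15=p; b(1)→5·(1−24)≡15=p; e(4)→5·(4−24)≡4=e; r(17)→5·(17−24)≡17=r (all mod 26).

upper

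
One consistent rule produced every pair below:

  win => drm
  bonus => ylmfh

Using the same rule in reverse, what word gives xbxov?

cycle

Letters are reflected about the middle of the alphabet (position → 25−position): Atbash.
Reversing it on xbxov: x↔c, b↔y, x↔c, o↔l, v↔e.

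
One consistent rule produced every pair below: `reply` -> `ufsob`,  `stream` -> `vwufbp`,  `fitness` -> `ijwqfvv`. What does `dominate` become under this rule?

The shift depends on letter class: consonant r→u is +3, but vowel e→f is +1. Two shifts are in play — +1 for a/e/i/o/u, +3 for every other letter.
On dominate: d(cons)+3=g, o(vowel)+1=p, m(cons)+3=p, i(vowel)+1=j, n(cons)+3=q, a(vowel)+1=b, t(cons)+3=w, e(vowel)+1=f.

gppjqbwf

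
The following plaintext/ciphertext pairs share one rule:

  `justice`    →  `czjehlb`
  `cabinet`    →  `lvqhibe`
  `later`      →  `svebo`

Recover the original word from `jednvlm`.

j(9)→c(2) and u(20)→z(25) fit y≡21x+21 (mod 26); the inverse of 21 mod 26 is 5. Treating letters as 0–25, the rule is x ↦ 21x + 21 (mod 26).
Undoing it on jednvlm: j(9)→5·(9−21)≡18=s; e(4)→5·(4−21)≡19=t; d(3)→5·(3−21)≡14=o; n(13)→5·(13−21)≡12=m; v(21)→5·(21−21)≡0=a; l(11)→5·(11−21)≡2=c; m(12)→5·(12−21)≡7=h (all mod 26).

stomach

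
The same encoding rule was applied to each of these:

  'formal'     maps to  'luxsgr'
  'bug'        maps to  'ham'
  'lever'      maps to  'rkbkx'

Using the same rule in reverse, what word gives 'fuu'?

zoo

Compare letters: f→l is +6, o→u is +6, r→x is +6 — a constant shift. This is a Caesar cipher with shift 6.
Undoing it on fuu: f−6=z, u−6=o, u−6=o.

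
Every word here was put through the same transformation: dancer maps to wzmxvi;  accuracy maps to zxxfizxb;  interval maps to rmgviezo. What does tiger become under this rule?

Each pair mirrors across the alphabet (d↔w, a↔z, n↔m): positions sum to 25. Each letter is replaced by its mirror in the alphabet: a↔z, b↔y, c↔x, and so on (the Atbash cipher).
On tiger: t↔g, i↔r, g↔t, e↔v, r↔i.

grtvi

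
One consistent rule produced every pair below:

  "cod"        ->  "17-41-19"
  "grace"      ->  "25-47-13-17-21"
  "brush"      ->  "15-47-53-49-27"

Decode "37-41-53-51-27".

c(#3)→17 and o(#15)→41: differences scale by 2, so n = 2·pos + 11. With a=1..z=26, the number is 2·pos + 11.
Decoding 37-41-53-51-27: 37→(37−11)÷2=13=m, 41→(41−11)÷2=15=o, 53→(53−11)÷2=21=u, 51→(51−11)÷2=20=t, 27→(27−11)÷2=8=h.

mouth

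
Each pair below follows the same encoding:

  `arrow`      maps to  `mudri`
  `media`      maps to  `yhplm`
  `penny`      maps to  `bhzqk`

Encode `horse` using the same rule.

trdvq

The shifts repeat in a cycle of length 2: positions 0,1,… shift by +12, +3, then the pattern repeats.
Applying it to horse: h+12=t, o+3=r, r+12=d, s+3=v, e+12=q.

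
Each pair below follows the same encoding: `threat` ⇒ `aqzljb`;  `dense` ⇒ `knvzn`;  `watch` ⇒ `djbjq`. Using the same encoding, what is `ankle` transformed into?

hwssn

The shifts repeat in a cycle of length 3: positions 0,1,… shift by +7, +9, +8, then the pattern repeats.
For ankle: a+7=h, n+9=w, k+8=s, l+7=s, e+9=n.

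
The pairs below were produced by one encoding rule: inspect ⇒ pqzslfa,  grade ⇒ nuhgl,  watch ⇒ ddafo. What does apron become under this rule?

Shifts by position in inspect: pos 0: i→p (+7), pos 1: n→q (+3), pos 2: s→z (+7), pos 3: p→s (+3) — repeating every 2. The shifts repeat in a cycle of length 2: positions 0,1,… shift by +7, +3, then the pattern repeats.
On apron: a+7=h, p+3=s, r+7=y, o+3=r, n+7=u.

hsyru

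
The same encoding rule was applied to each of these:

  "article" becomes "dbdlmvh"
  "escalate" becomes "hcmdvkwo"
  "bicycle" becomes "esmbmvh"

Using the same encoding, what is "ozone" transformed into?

Shifts by position in article: pos 0: a→d (+3), pos 1: r→b (+10), pos 2: t→d (+10), pos 3: i→l (+3), pos 4: c→m (+10), pos 5: l→v (+10) — repeating every 3. A repeating key of period 3 is used — shifts +3, +10, +10 over and over.
Applying it to ozone: o+3=r, z+10=j, o+10=y, n+3=q, e+10=o.

rjyqo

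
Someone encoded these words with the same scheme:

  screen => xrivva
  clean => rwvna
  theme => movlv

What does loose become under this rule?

s(18)→x(23) and c(2)→r(17) fit y≡15x+13 (mod 26); the inverse of 15 mod 26 is 7. Each letter's alphabet position (a=0..z=25) is mapped through 15·x+13 mod 26 — an affine cipher.
Applying it to loose: l(11)→15·11+13≡22=w; o(14)→15·14+13≡15=p; o(14)→15·14+13≡15=p; s(18)→15·18+13≡23=x; e(4)→15·4+13≡21=v (all mod 26).

wppxv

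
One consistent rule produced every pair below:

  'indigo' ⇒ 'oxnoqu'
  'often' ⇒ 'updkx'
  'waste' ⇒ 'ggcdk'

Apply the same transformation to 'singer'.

Two shifts are in play — +6 for a/e/i/o/u, +10 for every other letter.
Applying it to singer: s(cons)+10=c, i(vowel)+6=o, n(cons)+10=x, g(cons)+10=q, e(vowel)+6=k, r(cons)+10=b.

coxqkb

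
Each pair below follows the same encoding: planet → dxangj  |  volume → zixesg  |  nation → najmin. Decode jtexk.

truly

p(15)→d(3) and l(11)→x(23) fit y≡21x+0 (mod 26); the inverse of 21 mod 26 is 5. Each letter's alphabet position (a=0..z=25) is mapped through 21·x+0 mod 26 — an affine cipher.
Decoding jtexk: j(9)→5·(9−0)≡19=t; t(19)→5·(19−0)≡17=r; e(4)→5·(4−0)≡20=u; x(23)→5·(23−0)≡11=l; k(10)→5·(10−0)≡24=y (all mod 26).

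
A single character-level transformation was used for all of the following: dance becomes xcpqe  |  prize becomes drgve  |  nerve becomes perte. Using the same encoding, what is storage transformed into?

d(3)→x(23) and a(0)→c(2) fit y≡7x+2 (mod 26); the inverse of 7 mod 26 is 15. Treating letters as 0–25, the rule is x ↦ 7x + 2 (mod 26).
For storage: s(18)→7·18+2≡24=y; t(19)→7·19+2≡5=f; o(14)→7·14+2≡22=w; r(17)→7·17+2≡17=r; a(0)→7·0+2≡2=c; g(6)→7·6+2≡18=s; e(4)→7·4+2≡4=e (all mod 26).

yfwrcse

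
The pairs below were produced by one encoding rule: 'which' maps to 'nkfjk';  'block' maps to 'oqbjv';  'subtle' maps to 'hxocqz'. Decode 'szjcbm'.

vector

w(22)→n(13) and h(7)→k(10) fit y≡21x+19 (mod 26); the inverse of 21 mod 26 is 5. Treating letters as 0–25, the rule is x ↦ 21x + 19 (mod 26).
Decoding szjcbm: s(18)→5·(18−19)≡21=v; z(25)→5·(25−19)≡4=e; j(9)→5·(9−19)≡2=c; c(2)→5·(2−19)≡19=t; b(1)→5·(1−19)≡14=o; m(12)→5·(12−19)≡17=r (all mod 26).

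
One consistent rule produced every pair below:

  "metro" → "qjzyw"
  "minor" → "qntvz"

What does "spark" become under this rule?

In metro: m→q is +4, e→j is +5, t→z is +6, r→y is +7 — the shift increases by 1 each position. Letter i (0-indexed) is shifted by i+4, so successive shifts are 4, 5, 6, ….
For spark: s+4=w, p+5=u, a+6=g, r+7=y, k+8=s.

wugys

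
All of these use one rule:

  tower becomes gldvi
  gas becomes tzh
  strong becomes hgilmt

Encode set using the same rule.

Letters are reflected about the middle of the alphabet (position → 25−position): Atbash.
Applying it to set: s↔h, e↔v, t↔g.

hvg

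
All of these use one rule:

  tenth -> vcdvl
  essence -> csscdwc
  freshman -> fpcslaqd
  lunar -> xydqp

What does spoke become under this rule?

t(19)→v(21) and e(4)→c(2) fit y≡3x+16 (mod 26); the inverse of 3 mod 26 is 9. Each letter's alphabet position (a=0..z=25) is mapped through 3·x+16 mod 26 — an affine cipher.
Applying it to spoke: s(18)→3·18+16≡18=s; p(15)→3·15+16≡9=j; o(14)→3·14+16≡6=g; k(10)→3·10+16≡20=u; e(4)→3·4+16≡2=c (all mod 26).

sjguc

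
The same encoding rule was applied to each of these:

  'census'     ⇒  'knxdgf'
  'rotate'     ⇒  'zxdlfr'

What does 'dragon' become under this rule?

lakraa

In census: c→k is +8, e→n is +9, n→x is +10, s→d is +11 — the shift increases by 1 each position. Each letter shifts forward by (position + 8), i.e. 8, 9, 10, … — the shift grows by one for each successive letter.
Applying it to dragon: d+8=l, r+9=a, a+10=k, g+11=r, o+12=a, n+13=a.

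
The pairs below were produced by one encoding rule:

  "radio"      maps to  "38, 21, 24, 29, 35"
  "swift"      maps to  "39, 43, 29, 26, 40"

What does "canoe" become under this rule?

23, 21, 34, 35, 25

r is letter #18 and maps to 38: an offset of 20. The number is (letter's place in the alphabet, a=1) + 20.
Applying it to canoe: c=3→23, a=1→21, n=14→34, o=15→35, e=5→25.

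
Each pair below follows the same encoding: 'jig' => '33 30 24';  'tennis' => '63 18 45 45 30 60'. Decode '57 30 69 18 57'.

j(#10)→33 and i(#9)→30: differences scale by 3, so n = 3·pos + 3. Each letter becomes 3×(its alphabet position, a=1..z=26) + 3.
Reversing it on 57 30 69 18 57: 57→(57−3)÷3=18=r, 30→(30−3)÷3=9=i, 69→(69−3)÷3=22=v, 18→(18−3)÷3=5=e, 57→(57−3)÷3=18=r.

river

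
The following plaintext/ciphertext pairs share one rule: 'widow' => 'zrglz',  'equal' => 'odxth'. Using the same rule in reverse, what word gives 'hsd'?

ape

The output letters match the input read backwards, each shifted +3: widow reversed is wodiw. Two steps: reverse the string, then apply a Caesar shift of +3.
Undoing it on hsd: shift back: h−3=e, s−3=p, d−3=a → epa; then reverse → ape.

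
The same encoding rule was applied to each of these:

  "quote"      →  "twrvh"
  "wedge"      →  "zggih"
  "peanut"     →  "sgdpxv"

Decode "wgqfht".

tender

Shifts by position in quote: pos 0: q→t (+3), pos 1: u→w (+2), pos 2: o→r (+3), pos 3: t→v (+2) — repeating every 2. The shifts repeat in a cycle of length 2: positions 0,1,… shift by +3, +2, then the pattern repeats.
Decoding wgqfht: w−3=t, g−2=e, q−3=n, f−2=d, h−3=e, t−2=r.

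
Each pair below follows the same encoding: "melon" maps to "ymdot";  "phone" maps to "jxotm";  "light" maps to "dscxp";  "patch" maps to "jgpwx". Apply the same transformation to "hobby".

xobbq

m(12)→y(24) and e(4)→m(12) fit y≡21x+6 (mod 26); the inverse of 21 mod 26 is 5. Treating letters as 0–25, the rule is x ↦ 21x + 6 (mod 26).
Applying it to hobby: h(7)→21·7+6≡23=x; o(14)→21·14+6≡14=o; b(1)→21·1+6≡1=b; b(1)→21·1+6≡1=b; y(24)→21·24+6≡16=q (all mod 26).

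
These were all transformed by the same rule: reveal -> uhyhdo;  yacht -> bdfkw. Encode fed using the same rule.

ihg

Compare letters: r→u is +3, e→h is +3, v→y is +3 — a constant shift. Every letter moves 3 places later in the alphabet, wrapping around z→a.
Applying it to fed: f+3=i, e+3=h, d+3=g.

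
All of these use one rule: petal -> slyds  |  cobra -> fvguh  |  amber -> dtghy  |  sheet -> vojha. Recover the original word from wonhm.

thief

A repeating key of period 3 is used — shifts +3, +7, +5 over and over.
Undoing it on wonhm: w−3=t, o−7=h, n−5=i, h−3=e, m−7=f.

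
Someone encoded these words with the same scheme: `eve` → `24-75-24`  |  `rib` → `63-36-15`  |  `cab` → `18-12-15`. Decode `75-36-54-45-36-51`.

violin

e(#5)→24 and v(#22)→75: differences scale by 3, so n = 3·pos + 9. The formula is n = 3×(alphabet index, a=1) + 9.
Reversing it on 75-36-54-45-36-51: 75→(75−9)÷3=22=v, 36→(36−9)÷3=9=i, 54→(54−9)÷3=15=o, 45→(45−9)÷3=12=l, 36→(36−9)÷3=9=i, 51→(51−9)÷3=14=n.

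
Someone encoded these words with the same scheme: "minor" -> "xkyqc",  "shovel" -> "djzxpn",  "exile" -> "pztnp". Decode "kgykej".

zenith

Shifts by position in minor: pos 0: m→x (+11), pos 1: i→k (+2), pos 2: n→y (+11), pos 3: o→q (+2) — repeating every 2. A repeating key of period 2 is used — shifts +11, +2 over and over.
Reversing it on kgykej: k−11=z, g−2=e, y−11=n, k−2=i, e−11=t, j−2=h.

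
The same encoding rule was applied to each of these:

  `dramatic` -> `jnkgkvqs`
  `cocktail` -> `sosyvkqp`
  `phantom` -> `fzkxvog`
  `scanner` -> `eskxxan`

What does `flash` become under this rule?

This is an affine cipher: with a=0,…,z=25, each position x becomes (17x+10) mod 26.
Applying it to flash: f(5)→17·5+10≡17=r; l(11)→17·11+10≡15=p; a(0)→17·0+10≡10=k; s(18)→17·18+10≡4=e; h(7)→17·7+10≡25=z (all mod 26).

rpkez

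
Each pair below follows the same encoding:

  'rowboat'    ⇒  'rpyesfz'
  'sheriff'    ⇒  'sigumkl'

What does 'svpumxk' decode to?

In rowboat: r→r is +0, o→p is +1, w→y is +2, b→e is +3 — the shift increases by 1 each position. The shift increases by 1 at each position, starting from +0: 0, 1, 2, ….
Reversing it on svpumxk: s−0=s, v−1=u, p−2=n, u−3=r, m−4=i, x−5=s, k−6=e.

sunrise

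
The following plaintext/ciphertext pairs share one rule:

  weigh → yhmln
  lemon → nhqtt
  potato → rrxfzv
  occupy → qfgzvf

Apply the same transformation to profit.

Each letter shifts forward by (position + 2), i.e. 2, 3, 4, … — the shift grows by one for each successive letter.
For profit: p+2=r, r+3=u, o+4=s, f+5=k, i+6=o, t+7=a.

ruskoa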